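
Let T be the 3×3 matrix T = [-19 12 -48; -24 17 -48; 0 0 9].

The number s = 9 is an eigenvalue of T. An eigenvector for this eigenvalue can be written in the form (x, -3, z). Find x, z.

We need (T - 9I)v = 0.
T - 9I = [[-28, 12, -48], [-24, 8, -48], [0, 0, 0]].
Row 1: (-28)·x + (12)·-3 + (-48)·z = 0
Row 2: (-24)·x + (8)·-3 + (-48)·z = 0
Row 3: (0)·x + (0)·-3 + (0)·z = 0
Solving gives x = -3, z = 1.
Check: T·(-3, -3, 1) = (-27, -27, 9) = 9·(-3, -3, 1).

-3, 1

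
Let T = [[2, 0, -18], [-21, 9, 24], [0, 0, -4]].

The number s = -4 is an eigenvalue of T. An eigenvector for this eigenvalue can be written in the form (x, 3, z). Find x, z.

3, 1

We need (T + 4I)v = 0.
T + 4I = [[6, 0, -18], [-21, 13, 24], [0, 0, 0]].
Row 1: (6)·x + (0)·3 + (-18)·z = 0
Row 2: (-21)·x + (13)·3 + (24)·z = 0
Row 3: (0)·x + (0)·3 + (0)·z = 0
Solving gives x = 3, z = 1.
Check: T·(3, 3, 1) = (-12, -12, -4) = -4·(3, 3, 1).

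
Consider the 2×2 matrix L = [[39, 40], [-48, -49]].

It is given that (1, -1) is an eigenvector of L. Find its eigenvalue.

-1

Compute Lv: L·(1, -1) = (-1, 1).
Since Lv = λv, compare component 1: -1 = λ·1, so λ = -1.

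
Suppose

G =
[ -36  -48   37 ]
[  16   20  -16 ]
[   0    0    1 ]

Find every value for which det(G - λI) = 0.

Set up det(μI - G) = 0.
Expanding along the first row, p(μ) = μ^3 + 15μ^2 + 32μ - 48.
Rational-root test: μ = -4 gives p(-4) = 0.
Dividing by (μ + 4) leaves μ^2 + 11μ - 12.
The quadratic factors as (μ + 12)·(μ - 1).
Eigenvalues: -12, -4, 1.

-12, -4, 1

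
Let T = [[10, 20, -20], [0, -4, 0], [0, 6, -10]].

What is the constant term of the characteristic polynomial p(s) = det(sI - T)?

-400

p(0) = det(0·I − T) = det(−T) = (−1)^3·det(T).
det(T) = 400, so p(0) = -400.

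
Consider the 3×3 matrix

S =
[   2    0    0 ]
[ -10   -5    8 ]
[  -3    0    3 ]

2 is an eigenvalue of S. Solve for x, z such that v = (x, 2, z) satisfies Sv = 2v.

We need (S - 2I)v = 0.
S - 2I = [[0, 0, 0], [-10, -7, 8], [-3, 0, 1]].
Row 1: (0)·x + (0)·2 + (0)·z = 0
Row 2: (-10)·x + (-7)·2 + (8)·z = 0
Row 3: (-3)·x + (0)·2 + (1)·z = 0
Solving gives x = 1, z = 3.
Check: S·(1, 2, 3) = (2, 4, 6) = 2·(1, 2, 3).

1, 3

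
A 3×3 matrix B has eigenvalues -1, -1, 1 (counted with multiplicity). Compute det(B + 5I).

96

If B has eigenvalues -1, -1, 1, then B + 5I has eigenvalues 4, 4, 6.
det(B + 5I) = (4) · (4) · (6) = 96.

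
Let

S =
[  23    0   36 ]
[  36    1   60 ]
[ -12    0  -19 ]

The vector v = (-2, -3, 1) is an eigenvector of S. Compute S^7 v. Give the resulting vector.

(-156250, -234375, 78125)

First find the eigenvalue: Sv = (-10, -15, 5) = 5·(-2, -3, 1), so λ = 5.
Then S^7 v = λ^7·v = 5^7·(-2, -3, 1) = 78125·(-2, -3, 1) = (-156250, -234375, 78125).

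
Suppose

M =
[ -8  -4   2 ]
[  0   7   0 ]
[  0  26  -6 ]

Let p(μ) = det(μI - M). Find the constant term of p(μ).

p(μ) = μ^3 + 7μ^2 - 50μ - 336.
The constant term is -336.

-336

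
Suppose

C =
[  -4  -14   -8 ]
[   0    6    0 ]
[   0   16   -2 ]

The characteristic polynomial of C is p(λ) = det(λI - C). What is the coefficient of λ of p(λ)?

-28

p(λ) = λ^3 - 28λ - 48.
The coefficient of λ is -28.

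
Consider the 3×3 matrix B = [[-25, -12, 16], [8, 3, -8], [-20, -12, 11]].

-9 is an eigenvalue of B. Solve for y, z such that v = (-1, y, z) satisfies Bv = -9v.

We need (B + 9I)v = 0.
B + 9I = [[-16, -12, 16], [8, 12, -8], [-20, -12, 20]].
Row 1: (-16)·-1 + (-12)·y + (16)·z = 0
Row 2: (8)·-1 + (12)·y + (-8)·z = 0
Row 3: (-20)·-1 + (-12)·y + (20)·z = 0
Solving gives y = 0, z = -1.
Check: B·(-1, 0, -1) = (9, 0, 9) = -9·(-1, 0, -1).

0, -1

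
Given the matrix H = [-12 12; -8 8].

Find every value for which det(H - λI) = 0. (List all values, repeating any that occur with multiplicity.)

-4, 0

det(H - rI) = (-12 - r)(8 - r) - (12)·(-8) = r^2 + 4r.
This factors as (r + 4)·r = 0.
Eigenvalues: -4, 0.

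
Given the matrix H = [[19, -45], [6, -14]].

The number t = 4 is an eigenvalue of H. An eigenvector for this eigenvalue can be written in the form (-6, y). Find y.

We need (H - 4I)v = 0.
H - 4I = [[15, -45], [6, -18]].
Row 1: (15)·-6 + (-45)·y = 0
Row 2: (6)·-6 + (-18)·y = 0
Solving gives y = -2.
Check: H·(-6, -2) = (-24, -8) = 4·(-6, -2).

-2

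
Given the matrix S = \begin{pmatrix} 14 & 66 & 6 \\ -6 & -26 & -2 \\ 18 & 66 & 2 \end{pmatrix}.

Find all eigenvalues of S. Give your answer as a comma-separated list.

Compute the characteristic polynomial p(t) = det(tI - S).
Cofactor expansion gives p(t) = t^3 + 10t^2 + 32t + 32.
Try t = -2: p(-2) = 0, so -2 is a root.
Factor out (t + 2): p(t) = (t + 2)·(t^2 + 8t + 16).
The quadratic factor is (t + 4)^2.
Eigenvalues: -4, -4, -2.

-4, -4, -2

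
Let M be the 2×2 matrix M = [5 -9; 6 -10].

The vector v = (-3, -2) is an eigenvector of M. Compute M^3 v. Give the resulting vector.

First find the eigenvalue: Mv = (3, 2) = -1·(-3, -2), so λ = -1.
Then M^3 v = λ^3·v = (-1)^3·(-3, -2) = -1·(-3, -2) = (3, 2).

(3, 2)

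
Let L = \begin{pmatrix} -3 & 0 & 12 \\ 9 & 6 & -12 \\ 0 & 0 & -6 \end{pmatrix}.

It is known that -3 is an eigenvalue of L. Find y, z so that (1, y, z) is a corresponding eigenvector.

-1, 0

We need (L + 3I)v = 0.
L + 3I = [[0, 0, 12], [9, 9, -12], [0, 0, -3]].
Row 1: (0)·1 + (0)·y + (12)·z = 0
Row 2: (9)·1 + (9)·y + (-12)·z = 0
Row 3: (0)·1 + (0)·y + (-3)·z = 0
Solving gives y = -1, z = 0.
Check: L·(1, -1, 0) = (-3, 3, 0) = -3·(1, -1, 0).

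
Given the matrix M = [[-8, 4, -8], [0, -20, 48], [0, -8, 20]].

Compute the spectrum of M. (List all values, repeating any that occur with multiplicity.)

The characteristic polynomial is p(t) = det(tI - M).
Expanding along the first row, p(t) = t^3 + 8t^2 - 16t - 128.
Since p(-4) = 0, t = -4 is a root.
Dividing by (t + 4) leaves t^2 + 4t - 32.
The quadratic factors as (t + 8)·(t - 4).
Eigenvalues: -8, -4, 4.

-8, -4, 4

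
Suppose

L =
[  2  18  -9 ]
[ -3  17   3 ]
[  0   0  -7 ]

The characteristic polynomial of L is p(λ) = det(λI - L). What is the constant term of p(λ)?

p(λ) = λ^3 - 12λ^2 - 45λ + 616.
The constant term is 616.

616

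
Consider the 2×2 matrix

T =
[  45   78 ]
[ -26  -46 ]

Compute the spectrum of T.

-7, 6

det(T - μI) = (45 - μ)(-46 - μ) - (78)·(-26) = μ^2 + μ - 42.
This factors as (μ + 7)·(μ - 6) = 0.
Eigenvalues: -7, 6.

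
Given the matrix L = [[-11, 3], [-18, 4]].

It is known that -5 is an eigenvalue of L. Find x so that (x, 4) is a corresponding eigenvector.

We need (L + 5I)v = 0.
L + 5I = [[-6, 3], [-18, 9]].
Row 1: (-6)·x + (3)·4 = 0
Row 2: (-18)·x + (9)·4 = 0
Solving gives x = 2.
Check: L·(2, 4) = (-10, -20) = -5·(2, 4).

2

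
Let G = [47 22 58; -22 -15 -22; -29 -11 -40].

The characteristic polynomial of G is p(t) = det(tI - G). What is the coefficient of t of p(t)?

p(t) = t^3 + 8t^2 - 61t - 308.
The coefficient of t is -61.

-61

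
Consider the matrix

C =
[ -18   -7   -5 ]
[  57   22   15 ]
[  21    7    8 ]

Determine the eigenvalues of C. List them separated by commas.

Set up det(sI - C) = 0.
Expanding the 3×3 determinant: p(s) = s^3 - 12s^2 + 35s - 24.
Since p(8) = 0, s = 8 is a root.
Factor out (s - 8): p(s) = (s - 8)·(s^2 - 4s + 3).
The quadratic factors as (s - 1)·(s - 3).
Eigenvalues: 1, 3, 8.

1, 3, 8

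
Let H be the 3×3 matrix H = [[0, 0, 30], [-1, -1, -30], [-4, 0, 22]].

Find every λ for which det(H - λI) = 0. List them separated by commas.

-1, 10, 12

Set up det(μI - H) = 0.
Cofactor expansion gives p(μ) = μ^3 - 21μ^2 + 98μ + 120.
Since p(12) = 0, μ = 12 is a root.
Dividing by (μ - 12) leaves μ^2 - 9μ - 10.
The quadratic factors as (μ + 1)·(μ - 10).
Eigenvalues: -1, 10, 12.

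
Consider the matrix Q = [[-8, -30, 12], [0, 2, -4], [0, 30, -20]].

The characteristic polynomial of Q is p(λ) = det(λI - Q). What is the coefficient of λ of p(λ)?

p(λ) = λ^3 + 26λ^2 + 224λ + 640.
The coefficient of λ is 224.

224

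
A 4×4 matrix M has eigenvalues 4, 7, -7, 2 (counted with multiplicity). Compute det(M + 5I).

-1512

If M has eigenvalues 4, 7, -7, 2, then M + 5I has eigenvalues 9, 12, -2, 7.
det(M + 5I) = (9) · (12) · (-2) · (7) = -1512.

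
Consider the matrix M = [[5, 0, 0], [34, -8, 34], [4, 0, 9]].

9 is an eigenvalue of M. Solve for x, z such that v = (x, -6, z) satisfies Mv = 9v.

0, -3

We need (M - 9I)v = 0.
M - 9I = [[-4, 0, 0], [34, -17, 34], [4, 0, 0]].
Row 1: (-4)·x + (0)·-6 + (0)·z = 0
Row 2: (34)·x + (-17)·-6 + (34)·z = 0
Row 3: (4)·x + (0)·-6 + (0)·z = 0
Solving gives x = 0, z = -3.
Check: M·(0, -6, -3) = (0, -54, -27) = 9·(0, -6, -3).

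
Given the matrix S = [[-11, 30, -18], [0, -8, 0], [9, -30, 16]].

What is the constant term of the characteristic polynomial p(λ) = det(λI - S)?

-112

p(0) = det(0·I − S) = det(−S) = (−1)^3·det(S).
det(S) = 112, so p(0) = -112.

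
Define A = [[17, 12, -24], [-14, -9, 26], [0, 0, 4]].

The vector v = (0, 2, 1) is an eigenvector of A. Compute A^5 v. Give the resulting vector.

(0, 2048, 1024)

First find the eigenvalue: Av = (0, 8, 4) = 4·(0, 2, 1), so λ = 4.
Then A^5 v = λ^5·v = 4^5·(0, 2, 1) = 1024·(0, 2, 1) = (0, 2048, 1024).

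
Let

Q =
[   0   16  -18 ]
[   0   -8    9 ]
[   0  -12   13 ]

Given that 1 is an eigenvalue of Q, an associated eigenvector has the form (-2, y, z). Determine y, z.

We need (Q - 1I)v = 0.
Q - 1I = [[-1, 16, -18], [0, -9, 9], [0, -12, 12]].
Row 1: (-1)·-2 + (16)·y + (-18)·z = 0
Row 2: (0)·-2 + (-9)·y + (9)·z = 0
Row 3: (0)·-2 + (-12)·y + (12)·z = 0
Solving gives y = 1, z = 1.
Check: Q·(-2, 1, 1) = (-2, 1, 1) = 1·(-2, 1, 1).

1, 1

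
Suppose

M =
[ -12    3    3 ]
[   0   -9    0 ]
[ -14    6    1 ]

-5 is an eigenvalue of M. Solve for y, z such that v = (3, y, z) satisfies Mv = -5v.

We need (M + 5I)v = 0.
M + 5I = [[-7, 3, 3], [0, -4, 0], [-14, 6, 6]].
Row 1: (-7)·3 + (3)·y + (3)·z = 0
Row 2: (0)·3 + (-4)·y + (0)·z = 0
Row 3: (-14)·3 + (6)·y + (6)·z = 0
Solving gives y = 0, z = 7.
Check: M·(3, 0, 7) = (-15, 0, -35) = -5·(3, 0, 7).

0, 7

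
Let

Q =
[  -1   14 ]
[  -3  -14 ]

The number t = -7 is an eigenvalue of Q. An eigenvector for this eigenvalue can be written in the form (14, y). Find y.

-6

We need (Q + 7I)v = 0.
Q + 7I = [[6, 14], [-3, -7]].
Row 1: (6)·14 + (14)·y = 0
Row 2: (-3)·14 + (-7)·y = 0
Solving gives y = -6.
Check: Q·(14, -6) = (-98, 42) = -7·(14, -6).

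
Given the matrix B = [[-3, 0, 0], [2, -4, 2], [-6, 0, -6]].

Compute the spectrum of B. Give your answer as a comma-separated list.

-6, -4, -3

The characteristic polynomial is p(s) = det(sI - B).
Expanding the 3×3 determinant: p(s) = s^3 + 13s^2 + 54s + 72.
Try s = -4: p(-4) = 0, so -4 is a root.
Dividing by (s + 4) leaves s^2 + 9s + 18.
The quadratic factors as (s + 6)·(s + 3).
Eigenvalues: -6, -4, -3.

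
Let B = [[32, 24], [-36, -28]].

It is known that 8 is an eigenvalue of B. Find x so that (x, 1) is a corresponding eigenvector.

-1

We need (B - 8I)v = 0.
B - 8I = [[24, 24], [-36, -36]].
Row 1: (24)·x + (24)·1 = 0
Row 2: (-36)·x + (-36)·1 = 0
Solving gives x = -1.
Check: B·(-1, 1) = (-8, 8) = 8·(-1, 1).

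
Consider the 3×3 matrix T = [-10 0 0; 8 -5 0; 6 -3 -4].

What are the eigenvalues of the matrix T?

-10, -5, -4

T is lower triangular, so its eigenvalues are the diagonal entries.
Diagonal: -10, -5, -4.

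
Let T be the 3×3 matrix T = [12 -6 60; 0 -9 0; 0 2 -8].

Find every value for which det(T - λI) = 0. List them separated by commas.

-9, -8, 12

The characteristic polynomial is p(λ) = det(λI - T).
Cofactor expansion gives p(λ) = λ^3 + 5λ^2 - 132λ - 864.
Since p(12) = 0, λ = 12 is a root.
Dividing by (λ - 12) leaves λ^2 + 17λ + 72.
The quadratic factors as (λ + 9)·(λ + 8).
Eigenvalues: -9, -8, 12.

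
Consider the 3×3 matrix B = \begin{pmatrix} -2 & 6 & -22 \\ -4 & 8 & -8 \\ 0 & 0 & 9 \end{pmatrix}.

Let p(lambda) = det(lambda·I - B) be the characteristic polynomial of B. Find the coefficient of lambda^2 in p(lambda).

-15

The coefficient of lambda^2 of det(lambda·I - B) is −trace(B).
trace(B) = (-2) + (8) + (9) = 15, so the coefficient is -15.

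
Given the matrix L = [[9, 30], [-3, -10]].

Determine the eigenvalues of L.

-1, 0

det(L - λI) = (9 - λ)(-10 - λ) - (30)·(-3) = λ^2 + λ.
This factors as (λ + 1)·λ = 0.
Eigenvalues: -1, 0.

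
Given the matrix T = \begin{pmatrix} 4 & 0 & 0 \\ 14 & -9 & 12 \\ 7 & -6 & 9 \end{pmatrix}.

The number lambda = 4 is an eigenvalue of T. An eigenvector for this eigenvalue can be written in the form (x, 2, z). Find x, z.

We need (T - 4I)v = 0.
T - 4I = [[0, 0, 0], [14, -13, 12], [7, -6, 5]].
Row 1: (0)·x + (0)·2 + (0)·z = 0
Row 2: (14)·x + (-13)·2 + (12)·z = 0
Row 3: (7)·x + (-6)·2 + (5)·z = 0
Solving gives x = 1, z = 1.
Check: T·(1, 2, 1) = (4, 8, 4) = 4·(1, 2, 1).

1, 1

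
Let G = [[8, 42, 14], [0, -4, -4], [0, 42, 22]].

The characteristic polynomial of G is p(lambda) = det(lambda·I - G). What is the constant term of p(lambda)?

p(lambda) = lambda^3 - 26·lambda^2 + 224·lambda - 640.
The constant term is -640.

-640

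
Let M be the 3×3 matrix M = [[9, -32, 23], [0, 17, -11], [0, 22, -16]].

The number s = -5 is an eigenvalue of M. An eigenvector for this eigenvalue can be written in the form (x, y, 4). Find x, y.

We need (M + 5I)v = 0.
M + 5I = [[14, -32, 23], [0, 22, -11], [0, 22, -11]].
Row 1: (14)·x + (-32)·y + (23)·4 = 0
Row 2: (0)·x + (22)·y + (-11)·4 = 0
Row 3: (0)·x + (22)·y + (-11)·4 = 0
Solving gives x = -2, y = 2.
Check: M·(-2, 2, 4) = (10, -10, -20) = -5·(-2, 2, 4).

-2, 2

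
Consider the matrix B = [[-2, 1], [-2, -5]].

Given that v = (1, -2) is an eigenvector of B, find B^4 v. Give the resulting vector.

First find the eigenvalue: Bv = (-4, 8) = -4·(1, -2), so λ = -4.
Then B^4 v = λ^4·v = (-4)^4·(1, -2) = 256·(1, -2) = (256, -512).

(256, -512)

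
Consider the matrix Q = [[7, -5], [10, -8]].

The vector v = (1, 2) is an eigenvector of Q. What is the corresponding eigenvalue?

-3

Compute Qv: Q·(1, 2) = (-3, -6).
Since Qv = λv, compare component 1: -3 = λ·1, so λ = -3.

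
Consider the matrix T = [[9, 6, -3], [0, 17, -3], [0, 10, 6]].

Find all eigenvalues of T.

The characteristic polynomial is p(s) = det(sI - T).
Expanding the 3×3 determinant: p(s) = s^3 - 32s^2 + 339s - 1188.
Rational-root test: s = 9 gives p(9) = 0.
Factor out (s - 9): p(s) = (s - 9)·(s^2 - 23s + 132).
The quadratic factors as (s - 11)·(s - 12).
Eigenvalues: 9, 11, 12.

9, 11, 12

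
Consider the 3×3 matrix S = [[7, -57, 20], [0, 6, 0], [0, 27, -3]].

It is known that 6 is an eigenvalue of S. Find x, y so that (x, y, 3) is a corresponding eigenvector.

-3, 1

We need (S - 6I)v = 0.
S - 6I = [[1, -57, 20], [0, 0, 0], [0, 27, -9]].
Row 1: (1)·x + (-57)·y + (20)·3 = 0
Row 2: (0)·x + (0)·y + (0)·3 = 0
Row 3: (0)·x + (27)·y + (-9)·3 = 0
Solving gives x = -3, y = 1.
Check: S·(-3, 1, 3) = (-18, 6, 18) = 6·(-3, 1, 3).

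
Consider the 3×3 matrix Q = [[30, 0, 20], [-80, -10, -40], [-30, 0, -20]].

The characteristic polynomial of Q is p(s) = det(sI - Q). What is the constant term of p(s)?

0

p(s) = s^3 - 100s.
The constant term is 0.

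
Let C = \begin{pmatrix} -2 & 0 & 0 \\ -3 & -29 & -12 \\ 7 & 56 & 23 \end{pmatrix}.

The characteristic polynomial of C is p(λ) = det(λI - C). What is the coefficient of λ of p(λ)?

p(λ) = λ^3 + 8λ^2 + 17λ + 10.
The coefficient of λ is 17.

17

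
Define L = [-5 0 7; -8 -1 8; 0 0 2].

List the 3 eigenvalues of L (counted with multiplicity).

The characteristic polynomial is p(r) = det(rI - L).
Expanding the 3×3 determinant: p(r) = r^3 + 4r^2 - 7r - 10.
Try r = 2: p(2) = 0, so 2 is a root.
Factor out (r - 2): p(r) = (r - 2)·(r^2 + 6r + 5).
The quadratic factors as (r + 5)·(r + 1).
Eigenvalues: -5, -1, 2.

-5, -1, 2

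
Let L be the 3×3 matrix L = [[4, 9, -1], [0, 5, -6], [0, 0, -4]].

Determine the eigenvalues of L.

-4, 4, 5

L is upper triangular, so its eigenvalues are the diagonal entries.
Diagonal: 4, 5, -4.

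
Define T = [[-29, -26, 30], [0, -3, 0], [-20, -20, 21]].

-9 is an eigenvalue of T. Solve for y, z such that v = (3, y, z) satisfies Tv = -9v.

0, 2

We need (T + 9I)v = 0.
T + 9I = [[-20, -26, 30], [0, 6, 0], [-20, -20, 30]].
Row 1: (-20)·3 + (-26)·y + (30)·z = 0
Row 2: (0)·3 + (6)·y + (0)·z = 0
Row 3: (-20)·3 + (-20)·y + (30)·z = 0
Solving gives y = 0, z = 2.
Check: T·(3, 0, 2) = (-27, 0, -18) = -9·(3, 0, 2).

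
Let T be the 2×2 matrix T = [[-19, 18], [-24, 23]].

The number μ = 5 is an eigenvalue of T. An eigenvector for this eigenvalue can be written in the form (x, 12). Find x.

We need (T - 5I)v = 0.
T - 5I = [[-24, 18], [-24, 18]].
Row 1: (-24)·x + (18)·12 = 0
Row 2: (-24)·x + (18)·12 = 0
Solving gives x = 9.
Check: T·(9, 12) = (45, 60) = 5·(9, 12).

9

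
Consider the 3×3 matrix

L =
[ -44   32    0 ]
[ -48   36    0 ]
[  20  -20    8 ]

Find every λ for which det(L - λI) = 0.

Compute the characteristic polynomial p(r) = det(rI - L).
Expanding the 3×3 determinant: p(r) = r^3 - 112r + 384.
Try r = 8: p(8) = 0, so 8 is a root.
Factor out (r - 8): p(r) = (r - 8)·(r^2 + 8r - 48).
The quadratic factors as (r + 12)·(r - 4).
Eigenvalues: -12, 4, 8.

-12, 4, 8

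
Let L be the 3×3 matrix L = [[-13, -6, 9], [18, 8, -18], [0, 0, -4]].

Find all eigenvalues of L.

Set up det(λI - L) = 0.
Expanding along the first row, p(λ) = λ^3 + 9λ^2 + 24λ + 16.
Since p(-1) = 0, λ = -1 is a root.
Factor out (λ + 1): p(λ) = (λ + 1)·(λ^2 + 8λ + 16).
The quadratic factor is (λ + 4)^2.
Eigenvalues: -4, -4, -1.

-4, -4, -1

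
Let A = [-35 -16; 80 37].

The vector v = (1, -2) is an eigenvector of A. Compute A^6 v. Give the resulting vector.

First find the eigenvalue: Av = (-3, 6) = -3·(1, -2), so λ = -3.
Then A^6 v = λ^6·v = (-3)^6·(1, -2) = 729·(1, -2) = (729, -1458).

(729, -1458)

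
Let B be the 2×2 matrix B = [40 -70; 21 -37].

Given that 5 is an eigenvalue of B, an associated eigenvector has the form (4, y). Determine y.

We need (B - 5I)v = 0.
B - 5I = [[35, -70], [21, -42]].
Row 1: (35)·4 + (-70)·y = 0
Row 2: (21)·4 + (-42)·y = 0
Solving gives y = 2.
Check: B·(4, 2) = (20, 10) = 5·(4, 2).

2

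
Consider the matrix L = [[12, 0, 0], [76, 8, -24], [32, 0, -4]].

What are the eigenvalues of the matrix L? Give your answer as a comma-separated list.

-4, 8, 12

Compute the characteristic polynomial p(s) = det(sI - L).
Expanding the 3×3 determinant: p(s) = s^3 - 16s^2 + 16s + 384.
Rational-root test: s = 8 gives p(8) = 0.
Dividing by (s - 8) leaves s^2 - 8s - 48.
The quadratic factors as (s + 4)·(s - 12).
Eigenvalues: -4, 8, 12.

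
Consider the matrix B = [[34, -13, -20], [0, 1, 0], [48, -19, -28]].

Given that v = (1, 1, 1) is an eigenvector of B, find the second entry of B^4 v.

1

First find the eigenvalue: Bv = (1, 1, 1) = 1·(1, 1, 1), so λ = 1.
Then B^4 v = λ^4·v = 1^4·(1, 1, 1) = 1·(1, 1, 1) = (1, 1, 1).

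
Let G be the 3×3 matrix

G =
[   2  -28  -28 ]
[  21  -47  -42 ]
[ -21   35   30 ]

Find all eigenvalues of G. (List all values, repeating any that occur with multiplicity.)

-12, -5, 2

Set up det(λI - G) = 0.
Cofactor expansion gives p(λ) = λ^3 + 15λ^2 + 26λ - 120.
Since p(2) = 0, λ = 2 is a root.
Factor out (λ - 2): p(λ) = (λ - 2)·(λ^2 + 17λ + 60).
The quadratic factors as (λ + 12)·(λ + 5).
Eigenvalues: -12, -5, 2.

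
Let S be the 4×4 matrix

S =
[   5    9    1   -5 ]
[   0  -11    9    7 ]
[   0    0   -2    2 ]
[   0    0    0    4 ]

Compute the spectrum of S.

-11, -2, 4, 5

S is upper triangular, so its eigenvalues are the diagonal entries.
Diagonal: 5, -11, -2, 4.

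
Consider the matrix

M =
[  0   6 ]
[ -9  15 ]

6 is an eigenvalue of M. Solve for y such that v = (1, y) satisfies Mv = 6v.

1

We need (M - 6I)v = 0.
M - 6I = [[-6, 6], [-9, 9]].
Row 1: (-6)·1 + (6)·y = 0
Row 2: (-9)·1 + (9)·y = 0
Solving gives y = 1.
Check: M·(1, 1) = (6, 6) = 6·(1, 1).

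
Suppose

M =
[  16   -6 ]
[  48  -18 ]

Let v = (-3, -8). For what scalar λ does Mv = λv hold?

0

Compute Mv: M·(-3, -8) = (0, 0).
Since Mv = λv, compare component 1: 0 = λ·-3, so λ = 0.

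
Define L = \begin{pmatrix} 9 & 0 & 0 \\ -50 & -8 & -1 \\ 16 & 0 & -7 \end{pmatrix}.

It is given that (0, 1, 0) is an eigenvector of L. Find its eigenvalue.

Compute Lv: L·(0, 1, 0) = (0, -8, 0).
Since Lv = λv, compare component 2: -8 = λ·1, so λ = -8.

-8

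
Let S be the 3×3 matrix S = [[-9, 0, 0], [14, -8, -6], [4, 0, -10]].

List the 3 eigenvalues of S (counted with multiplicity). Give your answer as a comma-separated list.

-10, -9, -8

The characteristic polynomial is p(μ) = det(μI - S).
Expanding along the first row, p(μ) = μ^3 + 27μ^2 + 242μ + 720.
Since p(-8) = 0, μ = -8 is a root.
Factor out (μ + 8): p(μ) = (μ + 8)·(μ^2 + 19μ + 90).
The quadratic factors as (μ + 10)·(μ + 9).
Eigenvalues: -10, -9, -8.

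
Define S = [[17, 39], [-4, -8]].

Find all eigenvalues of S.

det(S - λI) = (17 - λ)(-8 - λ) - (39)·(-4) = λ^2 - 9λ + 20.
This factors as (λ - 4)·(λ - 5) = 0.
Eigenvalues: 4, 5.

4, 5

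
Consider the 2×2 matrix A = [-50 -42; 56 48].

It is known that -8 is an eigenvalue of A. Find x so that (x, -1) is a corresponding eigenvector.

1

We need (A + 8I)v = 0.
A + 8I = [[-42, -42], [56, 56]].
Row 1: (-42)·x + (-42)·-1 = 0
Row 2: (56)·x + (56)·-1 = 0
Solving gives x = 1.
Check: A·(1, -1) = (-8, 8) = -8·(1, -1).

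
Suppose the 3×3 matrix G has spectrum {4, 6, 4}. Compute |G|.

96

det(G) is the product of the eigenvalues: (4) · (6) · (4) = 96.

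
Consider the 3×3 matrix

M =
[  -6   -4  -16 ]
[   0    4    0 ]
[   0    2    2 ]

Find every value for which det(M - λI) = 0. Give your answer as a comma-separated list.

Set up det(lambda·I - M) = 0.
Expanding along the first row, p(lambda) = lambda^3 - 28·lambda + 48.
Rational-root test: lambda = -6 gives p(-6) = 0.
Dividing by (lambda + 6) leaves lambda^2 - 6·lambda + 8.
The quadratic factors as (lambda - 2)·(lambda - 4).
Eigenvalues: -6, 2, 4.

-6, 2, 4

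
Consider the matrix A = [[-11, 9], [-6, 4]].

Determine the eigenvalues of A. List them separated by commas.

det(A - λI) = (-11 - λ)(4 - λ) - (9)·(-6) = λ^2 + 7λ + 10.
This factors as (λ + 5)·(λ + 2) = 0.
Eigenvalues: -5, -2.

-5, -2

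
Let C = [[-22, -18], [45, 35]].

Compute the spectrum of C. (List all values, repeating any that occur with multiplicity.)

det(C - rI) = (-22 - r)(35 - r) - (-18)·(45) = r^2 - 13r + 40.
This factors as (r - 5)·(r - 8) = 0.
Eigenvalues: 5, 8.

5, 8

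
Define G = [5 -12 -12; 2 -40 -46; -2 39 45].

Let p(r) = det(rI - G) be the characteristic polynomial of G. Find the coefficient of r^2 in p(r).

-10

The coefficient of r^2 of det(rI - G) is −trace(G).
trace(G) = (5) + (-40) + (45) = 10, so the coefficient is -10.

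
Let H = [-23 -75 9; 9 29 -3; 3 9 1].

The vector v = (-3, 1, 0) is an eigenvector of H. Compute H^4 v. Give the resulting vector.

First find the eigenvalue: Hv = (-6, 2, 0) = 2·(-3, 1, 0), so λ = 2.
Then H^4 v = λ^4·v = 2^4·(-3, 1, 0) = 16·(-3, 1, 0) = (-48, 16, 0).

(-48, 16, 0)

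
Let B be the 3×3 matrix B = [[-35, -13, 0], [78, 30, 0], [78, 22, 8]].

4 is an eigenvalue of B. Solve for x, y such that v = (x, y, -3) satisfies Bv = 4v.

We need (B - 4I)v = 0.
B - 4I = [[-39, -13, 0], [78, 26, 0], [78, 22, 4]].
Row 1: (-39)·x + (-13)·y + (0)·-3 = 0
Row 2: (78)·x + (26)·y + (0)·-3 = 0
Row 3: (78)·x + (22)·y + (4)·-3 = 0
Solving gives x = 1, y = -3.
Check: B·(1, -3, -3) = (4, -12, -12) = 4·(1, -3, -3).

1, -3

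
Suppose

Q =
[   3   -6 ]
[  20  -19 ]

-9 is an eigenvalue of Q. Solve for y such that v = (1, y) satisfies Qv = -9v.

We need (Q + 9I)v = 0.
Q + 9I = [[12, -6], [20, -10]].
Row 1: (12)·1 + (-6)·y = 0
Row 2: (20)·1 + (-10)·y = 0
Solving gives y = 2.
Check: Q·(1, 2) = (-9, -18) = -9·(1, 2).

2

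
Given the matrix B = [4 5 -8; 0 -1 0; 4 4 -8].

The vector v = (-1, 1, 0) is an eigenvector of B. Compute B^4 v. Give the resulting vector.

(-1, 1, 0)

First find the eigenvalue: Bv = (1, -1, 0) = -1·(-1, 1, 0), so λ = -1.
Then B^4 v = λ^4·v = (-1)^4·(-1, 1, 0) = 1·(-1, 1, 0) = (-1, 1, 0).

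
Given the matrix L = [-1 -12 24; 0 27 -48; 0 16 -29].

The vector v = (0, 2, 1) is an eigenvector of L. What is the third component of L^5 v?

First find the eigenvalue: Lv = (0, 6, 3) = 3·(0, 2, 1), so λ = 3.
Then L^5 v = λ^5·v = 3^5·(0, 2, 1) = 243·(0, 2, 1) = (0, 486, 243).

243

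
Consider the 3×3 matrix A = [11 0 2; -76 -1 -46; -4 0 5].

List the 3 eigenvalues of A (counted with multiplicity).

The characteristic polynomial is p(r) = det(rI - A).
Expanding the 3×3 determinant: p(r) = r^3 - 15r^2 + 47r + 63.
Rational-root test: r = 7 gives p(7) = 0.
Factor out (r - 7): p(r) = (r - 7)·(r^2 - 8r - 9).
The quadratic factors as (r + 1)·(r - 9).
Eigenvalues: -1, 7, 9.

-1, 7, 9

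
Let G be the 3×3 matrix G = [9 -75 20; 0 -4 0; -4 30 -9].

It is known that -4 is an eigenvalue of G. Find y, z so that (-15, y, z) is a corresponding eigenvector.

We need (G + 4I)v = 0.
G + 4I = [[13, -75, 20], [0, 0, 0], [-4, 30, -5]].
Row 1: (13)·-15 + (-75)·y + (20)·z = 0
Row 2: (0)·-15 + (0)·y + (0)·z = 0
Row 3: (-4)·-15 + (30)·y + (-5)·z = 0
Solving gives y = -1, z = 6.
Check: G·(-15, -1, 6) = (60, 4, -24) = -4·(-15, -1, 6).

-1, 6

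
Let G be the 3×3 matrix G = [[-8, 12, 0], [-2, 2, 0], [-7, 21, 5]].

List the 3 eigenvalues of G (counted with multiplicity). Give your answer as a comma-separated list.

-4, -2, 5

Set up det(λI - G) = 0.
Cofactor expansion gives p(λ) = λ^3 + λ^2 - 22λ - 40.
Try λ = -4: p(-4) = 0, so -4 is a root.
Dividing by (λ + 4) leaves λ^2 - 3λ - 10.
The quadratic factors as (λ + 2)·(λ - 5).
Eigenvalues: -4, -2, 5.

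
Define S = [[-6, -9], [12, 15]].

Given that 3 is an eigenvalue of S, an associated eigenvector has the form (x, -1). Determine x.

1

We need (S - 3I)v = 0.
S - 3I = [[-9, -9], [12, 12]].
Row 1: (-9)·x + (-9)·-1 = 0
Row 2: (12)·x + (12)·-1 = 0
Solving gives x = 1.
Check: S·(1, -1) = (3, -3) = 3·(1, -1).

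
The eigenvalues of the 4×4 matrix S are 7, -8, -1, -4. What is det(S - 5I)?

If S has eigenvalues 7, -8, -1, -4, then S - 5I has eigenvalues 2, -13, -6, -9.
det(S - 5I) = (2) · (-13) · (-6) · (-9) = -1404.

-1404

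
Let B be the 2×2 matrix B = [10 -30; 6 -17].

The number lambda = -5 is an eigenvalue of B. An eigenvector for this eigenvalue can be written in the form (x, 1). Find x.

We need (B + 5I)v = 0.
B + 5I = [[15, -30], [6, -12]].
Row 1: (15)·x + (-30)·1 = 0
Row 2: (6)·x + (-12)·1 = 0
Solving gives x = 2.
Check: B·(2, 1) = (-10, -5) = -5·(2, 1).

2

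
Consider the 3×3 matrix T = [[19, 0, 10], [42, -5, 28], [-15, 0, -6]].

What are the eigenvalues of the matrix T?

Compute the characteristic polynomial p(lambda) = det(lambda·I - T).
Expanding the 3×3 determinant: p(lambda) = lambda^3 - 8·lambda^2 - 29·lambda + 180.
Since p(4) = 0, lambda = 4 is a root.
Dividing by (lambda - 4) leaves lambda^2 - 4·lambda - 45.
The quadratic factors as (lambda + 5)·(lambda - 9).
Eigenvalues: -5, 4, 9.

-5, 4, 9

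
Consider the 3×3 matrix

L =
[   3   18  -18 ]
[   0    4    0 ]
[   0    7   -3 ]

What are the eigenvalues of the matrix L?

-3, 3, 4

Compute the characteristic polynomial p(r) = det(rI - L).
Expanding the 3×3 determinant: p(r) = r^3 - 4r^2 - 9r + 36.
Rational-root test: r = -3 gives p(-3) = 0.
Dividing by (r + 3) leaves r^2 - 7r + 12.
The quadratic factors as (r - 3)·(r - 4).
Eigenvalues: -3, 3, 4.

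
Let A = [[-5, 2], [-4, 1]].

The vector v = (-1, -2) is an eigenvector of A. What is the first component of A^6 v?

First find the eigenvalue: Av = (1, 2) = -1·(-1, -2), so λ = -1.
Then A^6 v = λ^6·v = (-1)^6·(-1, -2) = 1·(-1, -2) = (-1, -2).

-1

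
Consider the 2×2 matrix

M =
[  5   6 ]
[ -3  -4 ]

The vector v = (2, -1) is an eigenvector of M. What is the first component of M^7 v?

First find the eigenvalue: Mv = (4, -2) = 2·(2, -1), so λ = 2.
Then M^7 v = λ^7·v = 2^7·(2, -1) = 128·(2, -1) = (256, -128).

256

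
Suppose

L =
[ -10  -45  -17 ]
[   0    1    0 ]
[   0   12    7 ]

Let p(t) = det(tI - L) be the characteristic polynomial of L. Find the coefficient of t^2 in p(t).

The coefficient of t^2 of det(tI - L) is −trace(L).
trace(L) = (-10) + (1) + (7) = -2, so the coefficient is 2.

2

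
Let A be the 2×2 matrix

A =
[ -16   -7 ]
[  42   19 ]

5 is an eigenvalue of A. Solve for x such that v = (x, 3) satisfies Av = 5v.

We need (A - 5I)v = 0.
A - 5I = [[-21, -7], [42, 14]].
Row 1: (-21)·x + (-7)·3 = 0
Row 2: (42)·x + (14)·3 = 0
Solving gives x = -1.
Check: A·(-1, 3) = (-5, 15) = 5·(-1, 3).

-1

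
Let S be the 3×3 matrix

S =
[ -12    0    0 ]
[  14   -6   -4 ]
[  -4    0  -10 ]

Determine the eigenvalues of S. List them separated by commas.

Compute the characteristic polynomial p(λ) = det(λI - S).
Cofactor expansion gives p(λ) = λ^3 + 28λ^2 + 252λ + 720.
Since p(-6) = 0, λ = -6 is a root.
Factor out (λ + 6): p(λ) = (λ + 6)·(λ^2 + 22λ + 120).
The quadratic factors as (λ + 12)·(λ + 10).
Eigenvalues: -12, -10, -6.

-12, -10, -6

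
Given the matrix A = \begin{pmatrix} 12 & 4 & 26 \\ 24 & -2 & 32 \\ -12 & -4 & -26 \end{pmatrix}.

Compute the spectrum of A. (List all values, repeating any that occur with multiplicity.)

Set up det(sI - A) = 0.
Cofactor expansion gives p(s) = s^3 + 16s^2 + 60s.
Rational-root test: s = 0 gives p(0) = 0.
Dividing by s leaves s^2 + 16s + 60.
The quadratic factors as (s + 10)·(s + 6).
Eigenvalues: -10, -6, 0.

-10, -6, 0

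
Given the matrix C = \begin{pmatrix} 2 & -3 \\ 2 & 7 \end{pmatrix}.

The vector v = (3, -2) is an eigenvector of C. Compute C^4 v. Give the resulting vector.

(768, -512)

First find the eigenvalue: Cv = (12, -8) = 4·(3, -2), so λ = 4.
Then C^4 v = λ^4·v = 4^4·(3, -2) = 256·(3, -2) = (768, -512).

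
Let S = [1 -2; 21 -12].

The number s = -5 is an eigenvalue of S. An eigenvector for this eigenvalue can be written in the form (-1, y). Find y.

-3

We need (S + 5I)v = 0.
S + 5I = [[6, -2], [21, -7]].
Row 1: (6)·-1 + (-2)·y = 0
Row 2: (21)·-1 + (-7)·y = 0
Solving gives y = -3.
Check: S·(-1, -3) = (5, 15) = -5·(-1, -3).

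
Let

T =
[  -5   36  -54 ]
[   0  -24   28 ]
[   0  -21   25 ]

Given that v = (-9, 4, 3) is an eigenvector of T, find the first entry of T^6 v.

First find the eigenvalue: Tv = (27, -12, -9) = -3·(-9, 4, 3), so λ = -3.
Then T^6 v = λ^6·v = (-3)^6·(-9, 4, 3) = 729·(-9, 4, 3) = (-6561, 2916, 2187).

-6561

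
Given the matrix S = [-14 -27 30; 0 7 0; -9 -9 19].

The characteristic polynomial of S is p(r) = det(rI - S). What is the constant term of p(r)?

p(r) = r^3 - 12r^2 + 39r - 28.
The constant term is -28.

-28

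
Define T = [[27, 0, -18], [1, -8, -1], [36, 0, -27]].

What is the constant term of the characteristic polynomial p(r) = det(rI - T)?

-648

p(0) = det(0·I − T) = det(−T) = (−1)^3·det(T).
det(T) = 648, so p(0) = -648.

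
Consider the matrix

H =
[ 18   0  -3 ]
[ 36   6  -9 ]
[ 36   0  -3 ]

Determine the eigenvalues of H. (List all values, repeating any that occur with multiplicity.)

The characteristic polynomial is p(s) = det(sI - H).
Cofactor expansion gives p(s) = s^3 - 21s^2 + 144s - 324.
Since p(6) = 0, s = 6 is a root.
Factor out (s - 6): p(s) = (s - 6)·(s^2 - 15s + 54).
The quadratic factors as (s - 6)·(s - 9).
Eigenvalues: 6, 6, 9.

6, 6, 9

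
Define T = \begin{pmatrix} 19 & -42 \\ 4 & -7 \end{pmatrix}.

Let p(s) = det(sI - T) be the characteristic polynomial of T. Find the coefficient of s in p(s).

The coefficient of s of det(sI - T) is −trace(T).
trace(T) = (19) + (-7) = 12, so the coefficient is -12.

-12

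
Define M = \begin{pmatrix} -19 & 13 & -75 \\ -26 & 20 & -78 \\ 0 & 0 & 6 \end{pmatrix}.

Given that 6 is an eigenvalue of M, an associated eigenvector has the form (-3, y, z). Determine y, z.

0, 1

We need (M - 6I)v = 0.
M - 6I = [[-25, 13, -75], [-26, 14, -78], [0, 0, 0]].
Row 1: (-25)·-3 + (13)·y + (-75)·z = 0
Row 2: (-26)·-3 + (14)·y + (-78)·z = 0
Row 3: (0)·-3 + (0)·y + (0)·z = 0
Solving gives y = 0, z = 1.
Check: M·(-3, 0, 1) = (-18, 0, 6) = 6·(-3, 0, 1).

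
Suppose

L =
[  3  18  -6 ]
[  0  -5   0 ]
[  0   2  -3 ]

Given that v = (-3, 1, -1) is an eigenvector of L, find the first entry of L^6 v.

First find the eigenvalue: Lv = (15, -5, 5) = -5·(-3, 1, -1), so λ = -5.
Then L^6 v = λ^6·v = (-5)^6·(-3, 1, -1) = 15625·(-3, 1, -1) = (-46875, 15625, -15625).

-46875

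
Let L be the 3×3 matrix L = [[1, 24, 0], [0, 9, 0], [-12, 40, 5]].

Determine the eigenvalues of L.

Set up det(λI - L) = 0.
Cofactor expansion gives p(λ) = λ^3 - 15λ^2 + 59λ - 45.
Rational-root test: λ = 5 gives p(5) = 0.
Dividing by (λ - 5) leaves λ^2 - 10λ + 9.
The quadratic factors as (λ - 1)·(λ - 9).
Eigenvalues: 1, 5, 9.

1, 5, 9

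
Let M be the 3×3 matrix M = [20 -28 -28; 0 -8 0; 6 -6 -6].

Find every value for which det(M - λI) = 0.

-8, 6, 8

The characteristic polynomial is p(λ) = det(λI - M).
Expanding the 3×3 determinant: p(λ) = λ^3 - 6λ^2 - 64λ + 384.
Rational-root test: λ = 6 gives p(6) = 0.
Dividing by (λ - 6) leaves λ^2 - 64.
The quadratic factors as (λ + 8)·(λ - 8).
Eigenvalues: -8, 6, 8.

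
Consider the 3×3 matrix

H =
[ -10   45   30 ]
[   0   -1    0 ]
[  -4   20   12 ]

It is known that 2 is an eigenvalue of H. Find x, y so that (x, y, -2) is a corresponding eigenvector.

-5, 0

We need (H - 2I)v = 0.
H - 2I = [[-12, 45, 30], [0, -3, 0], [-4, 20, 10]].
Row 1: (-12)·x + (45)·y + (30)·-2 = 0
Row 2: (0)·x + (-3)·y + (0)·-2 = 0
Row 3: (-4)·x + (20)·y + (10)·-2 = 0
Solving gives x = -5, y = 0.
Check: H·(-5, 0, -2) = (-10, 0, -4) = 2·(-5, 0, -2).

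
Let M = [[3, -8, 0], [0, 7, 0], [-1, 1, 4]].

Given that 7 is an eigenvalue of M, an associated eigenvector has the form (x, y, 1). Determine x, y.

-2, 1

We need (M - 7I)v = 0.
M - 7I = [[-4, -8, 0], [0, 0, 0], [-1, 1, -3]].
Row 1: (-4)·x + (-8)·y + (0)·1 = 0
Row 2: (0)·x + (0)·y + (0)·1 = 0
Row 3: (-1)·x + (1)·y + (-3)·1 = 0
Solving gives x = -2, y = 1.
Check: M·(-2, 1, 1) = (-14, 7, 7) = 7·(-2, 1, 1).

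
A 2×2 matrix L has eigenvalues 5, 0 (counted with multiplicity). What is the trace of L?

5

trace(L) is the sum of the eigenvalues: (5) + (0) = 5.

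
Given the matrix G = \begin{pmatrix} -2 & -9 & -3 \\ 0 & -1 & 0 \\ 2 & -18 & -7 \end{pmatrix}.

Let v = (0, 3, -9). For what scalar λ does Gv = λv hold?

-1

Compute Gv: G·(0, 3, -9) = (0, -3, 9).
Since Gv = λv, compare component 2: -3 = λ·3, so λ = -1.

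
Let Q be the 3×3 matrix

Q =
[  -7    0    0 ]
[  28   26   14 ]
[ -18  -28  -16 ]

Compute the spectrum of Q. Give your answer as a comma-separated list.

Set up det(tI - Q) = 0.
Expanding along the first row, p(t) = t^3 - 3t^2 - 94t - 168.
Rational-root test: t = -2 gives p(-2) = 0.
Dividing by (t + 2) leaves t^2 - 5t - 84.
The quadratic factors as (t + 7)·(t - 12).
Eigenvalues: -7, -2, 12.

-7, -2, 12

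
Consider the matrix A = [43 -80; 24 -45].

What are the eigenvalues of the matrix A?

det(A - tI) = (43 - t)(-45 - t) - (-80)·(24) = t^2 + 2t - 15.
This factors as (t + 5)·(t - 3) = 0.
Eigenvalues: -5, 3.

-5, 3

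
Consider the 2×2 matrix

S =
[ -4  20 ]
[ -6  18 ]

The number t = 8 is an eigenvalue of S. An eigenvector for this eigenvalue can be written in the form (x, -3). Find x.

We need (S - 8I)v = 0.
S - 8I = [[-12, 20], [-6, 10]].
Row 1: (-12)·x + (20)·-3 = 0
Row 2: (-6)·x + (10)·-3 = 0
Solving gives x = -5.
Check: S·(-5, -3) = (-40, -24) = 8·(-5, -3).

-5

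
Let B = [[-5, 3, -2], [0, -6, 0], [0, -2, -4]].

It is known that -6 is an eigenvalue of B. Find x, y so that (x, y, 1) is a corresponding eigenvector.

We need (B + 6I)v = 0.
B + 6I = [[1, 3, -2], [0, 0, 0], [0, -2, 2]].
Row 1: (1)·x + (3)·y + (-2)·1 = 0
Row 2: (0)·x + (0)·y + (0)·1 = 0
Row 3: (0)·x + (-2)·y + (2)·1 = 0
Solving gives x = -1, y = 1.
Check: B·(-1, 1, 1) = (6, -6, -6) = -6·(-1, 1, 1).

-1, 1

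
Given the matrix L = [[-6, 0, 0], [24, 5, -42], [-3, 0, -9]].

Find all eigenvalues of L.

Compute the characteristic polynomial p(μ) = det(μI - L).
Expanding along the first row, p(μ) = μ^3 + 10μ^2 - 21μ - 270.
Try μ = -9: p(-9) = 0, so -9 is a root.
Dividing by (μ + 9) leaves μ^2 + μ - 30.
The quadratic factors as (μ + 6)·(μ - 5).
Eigenvalues: -9, -6, 5.

-9, -6, 5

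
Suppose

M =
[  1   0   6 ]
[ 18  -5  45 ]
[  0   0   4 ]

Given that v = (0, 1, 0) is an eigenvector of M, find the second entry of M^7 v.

-78125

First find the eigenvalue: Mv = (0, -5, 0) = -5·(0, 1, 0), so λ = -5.
Then M^7 v = λ^7·v = (-5)^7·(0, 1, 0) = -78125·(0, 1, 0) = (0, -78125, 0).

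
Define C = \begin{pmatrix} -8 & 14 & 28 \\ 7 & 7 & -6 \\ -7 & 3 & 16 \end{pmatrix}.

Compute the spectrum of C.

Compute the characteristic polynomial p(t) = det(tI - C).
Expanding the 3×3 determinant: p(t) = t^3 - 15t^2 + 44t + 60.
Rational-root test: t = -1 gives p(-1) = 0.
Dividing by (t + 1) leaves t^2 - 16t + 60.
The quadratic factors as (t - 6)·(t - 10).
Eigenvalues: -1, 6, 10.

-1, 6, 10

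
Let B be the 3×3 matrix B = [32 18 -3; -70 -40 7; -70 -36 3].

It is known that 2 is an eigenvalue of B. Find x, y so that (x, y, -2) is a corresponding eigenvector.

1, -2

We need (B - 2I)v = 0.
B - 2I = [[30, 18, -3], [-70, -42, 7], [-70, -36, 1]].
Row 1: (30)·x + (18)·y + (-3)·-2 = 0
Row 2: (-70)·x + (-42)·y + (7)·-2 = 0
Row 3: (-70)·x + (-36)·y + (1)·-2 = 0
Solving gives x = 1, y = -2.
Check: B·(1, -2, -2) = (2, -4, -4) = 2·(1, -2, -2).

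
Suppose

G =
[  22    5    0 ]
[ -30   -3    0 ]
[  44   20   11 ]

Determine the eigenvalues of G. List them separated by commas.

The characteristic polynomial is p(s) = det(sI - G).
Expanding the 3×3 determinant: p(s) = s^3 - 30s^2 + 293s - 924.
Try s = 7: p(7) = 0, so 7 is a root.
Factor out (s - 7): p(s) = (s - 7)·(s^2 - 23s + 132).
The quadratic factors as (s - 11)·(s - 12).
Eigenvalues: 7, 11, 12.

7, 11, 12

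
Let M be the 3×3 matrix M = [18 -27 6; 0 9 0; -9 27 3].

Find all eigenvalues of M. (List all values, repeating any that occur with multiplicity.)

9, 9, 12

The characteristic polynomial is p(λ) = det(λI - M).
Expanding the 3×3 determinant: p(λ) = λ^3 - 30λ^2 + 297λ - 972.
Try λ = 9: p(9) = 0, so 9 is a root.
Factor out (λ - 9): p(λ) = (λ - 9)·(λ^2 - 21λ + 108).
The quadratic factors as (λ - 9)·(λ - 12).
Eigenvalues: 9, 9, 12.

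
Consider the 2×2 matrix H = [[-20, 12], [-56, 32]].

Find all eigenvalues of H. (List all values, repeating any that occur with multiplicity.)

4, 8

det(H - μI) = (-20 - μ)(32 - μ) - (12)·(-56) = μ^2 - 12μ + 32.
This factors as (μ - 4)·(μ - 8) = 0.
Eigenvalues: 4, 8.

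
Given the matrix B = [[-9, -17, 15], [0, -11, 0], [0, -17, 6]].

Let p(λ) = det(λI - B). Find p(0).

-594

p(0) = det(0·I − B) = det(−B) = (−1)^3·det(B).
det(B) = 594, so p(0) = -594.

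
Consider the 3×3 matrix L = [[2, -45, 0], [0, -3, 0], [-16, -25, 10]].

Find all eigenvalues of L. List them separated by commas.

-3, 2, 10

Set up det(λI - L) = 0.
Expanding the 3×3 determinant: p(λ) = λ^3 - 9λ^2 - 16λ + 60.
Rational-root test: λ = -3 gives p(-3) = 0.
Dividing by (λ + 3) leaves λ^2 - 12λ + 20.
The quadratic factors as (λ - 2)·(λ - 10).
Eigenvalues: -3, 2, 10.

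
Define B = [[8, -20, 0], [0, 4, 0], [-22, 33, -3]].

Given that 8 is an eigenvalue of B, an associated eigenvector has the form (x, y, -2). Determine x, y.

1, 0

We need (B - 8I)v = 0.
B - 8I = [[0, -20, 0], [0, -4, 0], [-22, 33, -11]].
Row 1: (0)·x + (-20)·y + (0)·-2 = 0
Row 2: (0)·x + (-4)·y + (0)·-2 = 0
Row 3: (-22)·x + (33)·y + (-11)·-2 = 0
Solving gives x = 1, y = 0.
Check: B·(1, 0, -2) = (8, 0, -16) = 8·(1, 0, -2).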